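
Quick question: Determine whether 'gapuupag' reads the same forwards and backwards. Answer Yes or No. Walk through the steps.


Forward: 'gapuupag'
Reversed: 'gapuupag'
They are identical.

Yes


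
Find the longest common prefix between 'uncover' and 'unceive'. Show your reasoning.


Compare from the start: 3 characters match: 'unc'. Mismatch at position 4: 'o' vs 'e'.

unc


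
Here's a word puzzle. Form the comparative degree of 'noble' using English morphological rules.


Apply comparative formation (ends in e: add -r): 'noble' -> 'nobler'.

nobler


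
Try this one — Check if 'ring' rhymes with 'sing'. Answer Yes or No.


Rime (stressed vowel + following sounds) of 'ring': -ing = /ɪŋ/
Rime of 'sing': -ing = /ɪŋ/
/ɪŋ/ and /ɪŋ/ are the same ending sound, so the words rhyme.

Yes


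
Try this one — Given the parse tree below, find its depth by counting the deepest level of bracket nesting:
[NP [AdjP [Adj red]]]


Count bracket nesting levels:
'[' at pos 0: depth = 1
'[' at pos 4: depth = 2
'[' at pos 10: depth = 3
Maximum depth reached: 3

3


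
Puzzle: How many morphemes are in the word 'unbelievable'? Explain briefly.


Decomposition: un- (prefix) + believe (root) + -able (suffix) = 3 morpheme(s)

3 morphemes


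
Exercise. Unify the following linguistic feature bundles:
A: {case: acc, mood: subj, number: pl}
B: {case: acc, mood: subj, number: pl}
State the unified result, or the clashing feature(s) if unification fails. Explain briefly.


Compare features:
case: A=acc vs B=acc -> unified: acc
mood: A=subj vs B=subj -> unified: subj
number: A=pl vs B=pl -> unified: pl
No clashes found.

Unified: {case: acc, mood: subj, number: pl}


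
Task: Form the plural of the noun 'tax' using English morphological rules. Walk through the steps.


Apply rule: Add -es (sibilant/fricative ending). 'tax' becomes 'taxes'.

taxes


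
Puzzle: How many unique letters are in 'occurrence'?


Unique letters in 'occurrence': {c, e, n, o, r, u} = 6 distinct letters.

6


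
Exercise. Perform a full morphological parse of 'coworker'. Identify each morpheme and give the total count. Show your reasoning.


Step 1: Identify prefix: 'co' (meaning: together)
Step 2: Identify root: 'work'
Step 3: Identify suffix(es): 'er'
Decomposition: co- (prefix: together) + work (root) + -er (suffix: one who)
Total morphemes: 3

3 morphemes (co- (prefix: together) + work (root) + -er (suffix: one who))


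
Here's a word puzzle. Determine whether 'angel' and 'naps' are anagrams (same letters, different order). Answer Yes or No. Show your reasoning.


Sorted letters of 'angel': 'aegln'
Sorted letters of 'naps': 'anps'
They do not match.

No


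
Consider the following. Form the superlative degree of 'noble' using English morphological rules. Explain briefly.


Apply superlative formation (ends in e: add -st): 'noble' -> 'noblest'.

noblest


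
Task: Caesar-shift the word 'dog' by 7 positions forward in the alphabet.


Shift each letter by 7: d -> k, o -> v, g -> n. Result: 'kvn'.

kvn


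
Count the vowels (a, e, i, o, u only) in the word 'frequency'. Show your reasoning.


Vowels in 'frequency': e, u, e = 3 vowels.

3


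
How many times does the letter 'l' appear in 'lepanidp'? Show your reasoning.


Letter 'l' in 'lepanidp': found at position(s) 1 = 1 occurrence(s).

1


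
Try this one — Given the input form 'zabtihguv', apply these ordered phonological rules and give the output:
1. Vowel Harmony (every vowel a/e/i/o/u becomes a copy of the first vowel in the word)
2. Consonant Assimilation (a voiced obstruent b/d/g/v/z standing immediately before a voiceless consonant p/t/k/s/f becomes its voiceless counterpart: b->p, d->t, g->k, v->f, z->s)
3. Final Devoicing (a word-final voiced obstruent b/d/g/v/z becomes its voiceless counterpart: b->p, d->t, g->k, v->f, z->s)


Starting form: 'zabtihguv'
Rule 1: Vowel Harmony: all vowels become 'a' (matching first vowel). 'zabtihguv' -> 'zabtahgav'
Rule 2: Consonant Assimilation: voiced obstruent before voiceless consonant becomes voiceless ('bt' -> 'pt'). 'zabtahgav' -> 'zaptahgav'
Rule 3: Final Devoicing: word-final voiced obstruent 'v' becomes voiceless 'f'. 'zaptahgav' -> 'zaptahgaf'
Final form: 'zaptahgaf'

zaptahgaf


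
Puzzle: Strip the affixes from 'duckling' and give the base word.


Remove suffix '-ling' from 'duckling' to get root 'duck'.

duck


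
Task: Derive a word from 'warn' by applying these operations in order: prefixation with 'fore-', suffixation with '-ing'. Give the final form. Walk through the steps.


Step 1: Add prefix 'fore-' to 'warn' = 'forewarn'
Step 2: Add suffix '-ing' to 'forewarn' = 'forewarning'

forewarning


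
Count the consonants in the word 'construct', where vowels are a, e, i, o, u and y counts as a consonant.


Consonants in 'construct': c, n, s, t, r, c, t = 7 consonants.

7


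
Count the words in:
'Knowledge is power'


Split into words: Knowledge | is | power = 3 words.

3


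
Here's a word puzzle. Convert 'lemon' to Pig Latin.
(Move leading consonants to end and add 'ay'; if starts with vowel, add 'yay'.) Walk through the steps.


'lemon': move consonant cluster 'l' to end and add 'ay': 'emonlay'.

emonlay


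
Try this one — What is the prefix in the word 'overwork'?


The word 'overwork' = 'over' (prefix) + 'work' (root). The prefix is 'over'.

over


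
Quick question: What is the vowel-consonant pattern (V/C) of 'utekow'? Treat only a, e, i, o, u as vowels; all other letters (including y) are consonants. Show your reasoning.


Letter mapping: u = V, t = C, e = V, k = C, o = V, w = C.

VCVCVC


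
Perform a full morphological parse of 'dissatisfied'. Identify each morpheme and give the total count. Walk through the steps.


Step 1: Identify prefix: 'dis' (meaning: not/apart)
Step 2: Identify root: 'satisfy'
Step 3: Identify suffix(es): 'ed'
Decomposition: dis- (prefix: not/apart) + satisfy (root) + -ed (suffix: past)
Total morphemes: 3

3 morphemes (dis- (prefix: not/apart) + satisfy (root) + -ed (suffix: past))


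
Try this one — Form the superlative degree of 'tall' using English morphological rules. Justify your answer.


Apply superlative formation (add -est): 'tall' -> 'tallest'.

tallest


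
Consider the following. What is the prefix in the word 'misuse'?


The word 'misuse' = 'mis' (prefix) + 'use' (root). The prefix is 'mis'.

mis


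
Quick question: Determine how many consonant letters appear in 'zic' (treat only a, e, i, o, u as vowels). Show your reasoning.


Consonants in 'zic': z, c = 2 consonants.

2


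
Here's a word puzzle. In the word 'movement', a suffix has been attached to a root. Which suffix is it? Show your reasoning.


The word 'movement' = 'move' (root) + '-ment' (suffix). The suffix is '-ment'.

ment


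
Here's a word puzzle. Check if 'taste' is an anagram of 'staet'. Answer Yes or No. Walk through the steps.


Sorted letters of 'taste': 'aestt'
Sorted letters of 'staet': 'aestt'
They match.

Yes


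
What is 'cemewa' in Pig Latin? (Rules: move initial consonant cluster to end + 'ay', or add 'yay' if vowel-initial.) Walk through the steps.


'cemewa': move consonant cluster 'c' to end and add 'ay': 'emewacay'.

emewacay


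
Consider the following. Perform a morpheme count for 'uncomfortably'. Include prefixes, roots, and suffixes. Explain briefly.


Decomposition: un- (prefix) + comfort (root) + -able (suffix) + -ly (suffix) = 4 morpheme(s)

4 morphemes


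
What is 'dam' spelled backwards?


Reverse 'dam' character by character: 'mad'.

mad


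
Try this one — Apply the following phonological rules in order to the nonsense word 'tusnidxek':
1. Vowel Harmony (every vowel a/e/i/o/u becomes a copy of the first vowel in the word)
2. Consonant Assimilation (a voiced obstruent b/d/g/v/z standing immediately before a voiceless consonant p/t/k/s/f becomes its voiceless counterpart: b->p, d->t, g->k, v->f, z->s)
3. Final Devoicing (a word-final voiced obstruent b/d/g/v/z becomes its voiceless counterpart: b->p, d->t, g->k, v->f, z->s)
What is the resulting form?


Starting form: 'tusnidxek'
Rule 1: Vowel Harmony: all vowels become 'u' (matching first vowel). 'tusnidxek' -> 'tusnudxuk'
Rule 2: Consonant Assimilation: no voiced obstruent (b/d/g/v/z) stands immediately before a voiceless consonant (p/t/k/s/f). No change.
Rule 3: Final Devoicing: final consonant 'k' is not one of the voiced obstruents b/d/g/v/z. No change.
Final form: 'tusnudxuk'

tusnudxuk


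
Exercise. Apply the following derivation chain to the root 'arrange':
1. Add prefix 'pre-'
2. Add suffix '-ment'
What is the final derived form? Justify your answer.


Step 1: Add prefix 'pre-' to 'arrange' = 'prearrange'
Step 2: Add suffix '-ment' to 'prearrange' = 'prearrangement'

prearrangement


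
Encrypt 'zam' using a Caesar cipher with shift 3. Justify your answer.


Shift each letter by 3: z -> c, a -> d, m -> p. Result: 'cdp'.

cdp


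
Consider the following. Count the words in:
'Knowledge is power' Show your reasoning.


Split into words: Knowledge | is | power = 3 words.

3


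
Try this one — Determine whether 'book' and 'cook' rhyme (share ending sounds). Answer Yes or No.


Rime (stressed vowel + following sounds) of 'book': -ook = /ʊk/
Rime of 'cook': -ook = /ʊk/
/ʊk/ and /ʊk/ are the same ending sound, so the words rhyme.

Yes


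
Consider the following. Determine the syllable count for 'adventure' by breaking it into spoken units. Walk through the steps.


Break 'adventure' into syllables: ad-ven-ture -> ad | ven | ture = 3 syllables

3 syllables


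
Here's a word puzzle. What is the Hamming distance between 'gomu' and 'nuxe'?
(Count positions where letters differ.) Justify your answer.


Alignment:
Position 1: 'g' vs 'n' = DIFFER
Position 2: 'o' vs 'u' = DIFFER
Position 3: 'm' vs 'x' = DIFFER
Position 4: 'u' vs 'e' = DIFFER
Total differences: 4

4


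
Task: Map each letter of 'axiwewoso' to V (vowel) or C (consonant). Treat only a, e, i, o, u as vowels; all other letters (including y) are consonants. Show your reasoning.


Letter mapping: a = V, x = C, i = V, w = C, e = V, w = C, o = V, s = C, o = V.

VCVCVCVCV


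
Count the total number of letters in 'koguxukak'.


Spell out 'koguxukak' and number each letter: k(1), o(2), g(3), u(4), x(5), u(6), k(7), a(8), k(9). Total: 9 letters.

9


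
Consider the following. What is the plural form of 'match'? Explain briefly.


Apply rule: Add -es (sibilant/fricative ending). 'match' becomes 'matches'.

matches


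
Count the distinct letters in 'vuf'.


Unique letters in 'vuf': {f, u, v} = 3 distinct letters.

3


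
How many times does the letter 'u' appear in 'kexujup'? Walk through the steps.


Letter 'u' in 'kexujup': found at position(s) 4, 6 = 2 occurrence(s).

2


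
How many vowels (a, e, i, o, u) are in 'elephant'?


Vowels in 'elephant': e, e, a = 3 vowels.

3


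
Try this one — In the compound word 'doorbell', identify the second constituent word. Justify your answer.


Split 'doorbell' into 'door' + 'bell'. The second part is 'bell'.

bell


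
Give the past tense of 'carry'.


Apply rule: Change -y to -ied. 'carry' becomes 'carried'.

carried


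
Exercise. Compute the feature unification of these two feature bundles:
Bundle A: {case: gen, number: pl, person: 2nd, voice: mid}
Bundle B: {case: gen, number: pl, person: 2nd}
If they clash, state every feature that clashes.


Compare features:
case: A=gen vs B=gen -> unified: gen
number: A=pl vs B=pl -> unified: pl
person: A=2nd vs B=2nd -> unified: 2nd
voice: A=mid vs B=_ -> unified: mid
No clashes found.

Unified: {case: gen, number: pl, person: 2nd, voice: mid}


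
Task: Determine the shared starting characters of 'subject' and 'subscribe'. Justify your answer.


Compare from the start: 3 characters match: 'sub'. Mismatch at position 4: 'j' vs 's'.

sub


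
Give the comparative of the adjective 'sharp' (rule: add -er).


Apply comparative formation (add -er): 'sharp' -> 'sharper'.

sharper


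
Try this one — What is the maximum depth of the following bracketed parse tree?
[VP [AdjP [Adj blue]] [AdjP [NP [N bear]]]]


Count bracket nesting levels:
'[' at pos 0: depth = 1
'[' at pos 4: depth = 2
'[' at pos 10: depth = 3
'[' at pos 22: depth = 2
'[' at pos 28: depth = 3
'[' at pos 32: depth = 4
Maximum depth reached: 4

4


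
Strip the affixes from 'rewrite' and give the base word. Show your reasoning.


Remove prefix 're' from 'rewrite' to get root 'write'.

write


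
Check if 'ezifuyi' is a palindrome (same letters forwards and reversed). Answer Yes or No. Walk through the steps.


Forward: 'ezifuyi'
Reversed: 'iyufize'
They differ.

No


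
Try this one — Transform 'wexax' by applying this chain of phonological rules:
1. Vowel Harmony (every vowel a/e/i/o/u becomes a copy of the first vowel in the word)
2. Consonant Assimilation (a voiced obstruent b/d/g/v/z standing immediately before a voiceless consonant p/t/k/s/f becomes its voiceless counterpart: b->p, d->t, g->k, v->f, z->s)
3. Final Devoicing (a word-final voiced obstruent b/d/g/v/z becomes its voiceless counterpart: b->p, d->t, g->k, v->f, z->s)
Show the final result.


Starting form: 'wexax'
Rule 1: Vowel Harmony: all vowels become 'e' (matching first vowel). 'wexax' -> 'wexex'
Rule 2: Consonant Assimilation: no voiced obstruent (b/d/g/v/z) stands immediately before a voiceless consonant (p/t/k/s/f). No change.
Rule 3: Final Devoicing: final consonant 'x' is not one of the voiced obstruents b/d/g/v/z. No change.
Final form: 'wexex'

wexex


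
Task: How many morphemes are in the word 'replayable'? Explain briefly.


Decomposition: re- (prefix) + play (root) + -able (suffix) = 3 morpheme(s)

3 morphemes


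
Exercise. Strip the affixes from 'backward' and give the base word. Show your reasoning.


Remove suffix '-ward' from 'backward' to get root 'back'.

back


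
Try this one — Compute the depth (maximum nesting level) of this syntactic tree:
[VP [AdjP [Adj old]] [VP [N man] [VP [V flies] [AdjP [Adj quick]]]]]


Count bracket nesting levels:
'[' at pos 0: depth = 1
'[' at pos 4: depth = 2
'[' at pos 10: depth = 3
'[' at pos 21: depth = 2
'[' at pos 25: depth = 3
'[' at pos 33: depth = 3
'[' at pos 37: depth = 4
'[' at pos 47: depth = 4
'[' at pos 53: depth = 5
Maximum depth reached: 5

5


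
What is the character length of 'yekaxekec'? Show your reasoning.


Spell out 'yekaxekec' and number each letter: y(1), e(2), k(3), a(4), x(5), e(6), k(7), e(8), c(9). Total: 9 letters.

9


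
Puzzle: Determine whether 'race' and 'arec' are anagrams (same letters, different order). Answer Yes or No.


Sorted letters of 'race': 'acer'
Sorted letters of 'arec': 'acer'
They match.

Yes


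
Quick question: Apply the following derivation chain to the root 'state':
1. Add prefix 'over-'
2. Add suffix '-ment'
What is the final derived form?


Step 1: Add prefix 'over-' to 'state' = 'overstate'
Step 2: Add suffix '-ment' to 'overstate' = 'overstatement'

overstatement


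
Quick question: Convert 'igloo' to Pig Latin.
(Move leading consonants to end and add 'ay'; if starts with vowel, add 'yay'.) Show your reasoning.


'igloo' starts with a vowel, so add 'yay': 'iglooyay'.

iglooyay


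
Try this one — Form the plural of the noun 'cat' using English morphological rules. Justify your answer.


Apply rule: Add -s. 'cat' becomes 'cats'.

cats


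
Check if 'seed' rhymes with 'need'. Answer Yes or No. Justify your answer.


Rime (stressed vowel + following sounds) of 'seed': -eed = /iːd/
Rime of 'need': -eed = /iːd/
/iːd/ and /iːd/ are the same ending sound, so the words rhyme.

Yes


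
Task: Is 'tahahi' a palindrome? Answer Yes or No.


Forward: 'tahahi'
Reversed: 'ihahat'
They differ.

No


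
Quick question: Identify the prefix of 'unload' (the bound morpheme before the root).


The word 'unload' = 'un' (prefix) + 'load' (root). The prefix is 'un'.

un


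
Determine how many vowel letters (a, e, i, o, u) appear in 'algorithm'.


Vowels in 'algorithm': a, o, i = 3 vowels.

3


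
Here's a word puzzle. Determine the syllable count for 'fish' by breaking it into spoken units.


Break 'fish' into syllables: fish -> fish = 1 syllable

1 syllable


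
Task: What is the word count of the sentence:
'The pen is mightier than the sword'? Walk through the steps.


Split into words: The | pen | is | mightier | than | the | sword = 7 words.

7


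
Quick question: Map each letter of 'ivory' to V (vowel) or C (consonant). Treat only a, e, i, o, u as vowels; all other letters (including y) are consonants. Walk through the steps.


Letter mapping: i = V, v = C, o = V, r = C, y = C.

VCVCC


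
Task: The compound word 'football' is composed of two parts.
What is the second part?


Split 'football' into 'foot' + 'ball'. The second part is 'ball'.

ball


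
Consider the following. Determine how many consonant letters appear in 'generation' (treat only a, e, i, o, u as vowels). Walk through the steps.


Consonants in 'generation': g, n, r, t, n = 5 consonants.

5


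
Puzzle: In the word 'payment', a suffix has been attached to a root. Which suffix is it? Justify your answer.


The word 'payment' = 'pay' (root) + '-ment' (suffix). The suffix is '-ment'.

ment


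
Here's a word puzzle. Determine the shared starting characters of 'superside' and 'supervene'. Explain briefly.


Compare from the start: 5 characters match: 'super'. Mismatch at position 6: 's' vs 'v'.

super


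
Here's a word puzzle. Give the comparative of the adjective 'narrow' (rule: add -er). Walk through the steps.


Apply comparative formation (add -er): 'narrow' -> 'narrower'.

narrower


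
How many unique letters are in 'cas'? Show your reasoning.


Unique letters in 'cas': {a, c, s} = 3 distinct letters.

3


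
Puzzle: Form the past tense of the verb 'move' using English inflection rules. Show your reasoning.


Apply rule: Add -d (word ends in -e). 'move' becomes 'moved'.

moved


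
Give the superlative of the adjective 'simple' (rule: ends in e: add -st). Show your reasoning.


Apply superlative formation (ends in e: add -st): 'simple' -> 'simplest'.

simplest


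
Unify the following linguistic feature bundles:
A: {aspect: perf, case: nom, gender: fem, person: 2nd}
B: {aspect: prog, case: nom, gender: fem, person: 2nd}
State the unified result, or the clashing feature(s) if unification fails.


Compare features:
aspect: A=perf vs B=prog -> CLASH
case: A=nom vs B=nom -> unified: nom
gender: A=fem vs B=fem -> unified: fem
person: A=2nd vs B=2nd -> unified: 2nd
Clash detected on feature 'aspect' (perf vs prog); unification fails.

CLASH on 'aspect' (perf vs prog)


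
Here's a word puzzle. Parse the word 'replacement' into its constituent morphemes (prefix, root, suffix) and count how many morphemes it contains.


Step 1: Identify prefix: 're' (meaning: again)
Step 2: Identify root: 'place'
Step 3: Identify suffix(es): 'ment'
Decomposition: re- (prefix: again) + place (root) + -ment (suffix: action/result)
Total morphemes: 3

3 morphemes (re- (prefix: again) + place (root) + -ment (suffix: action/result))


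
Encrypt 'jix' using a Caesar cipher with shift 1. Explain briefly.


Shift each letter by 1: j -> k, i -> j, x -> y. Result: 'kjy'.

kjy


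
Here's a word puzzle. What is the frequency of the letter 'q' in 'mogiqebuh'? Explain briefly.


Letter 'q' in 'mogiqebuh': found at position(s) 5 = 1 occurrence(s).

1


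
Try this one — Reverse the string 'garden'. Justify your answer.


Reverse 'garden' character by character: 'nedrag'.

nedrag


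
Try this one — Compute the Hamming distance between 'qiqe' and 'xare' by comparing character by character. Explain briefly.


Alignment:
Position 1: 'q' vs 'x' = DIFFER
Position 2: 'i' vs 'a' = DIFFER
Position 3: 'q' vs 'r' = DIFFER
Position 4: 'e' vs 'e' = match
Total differences: 3

3


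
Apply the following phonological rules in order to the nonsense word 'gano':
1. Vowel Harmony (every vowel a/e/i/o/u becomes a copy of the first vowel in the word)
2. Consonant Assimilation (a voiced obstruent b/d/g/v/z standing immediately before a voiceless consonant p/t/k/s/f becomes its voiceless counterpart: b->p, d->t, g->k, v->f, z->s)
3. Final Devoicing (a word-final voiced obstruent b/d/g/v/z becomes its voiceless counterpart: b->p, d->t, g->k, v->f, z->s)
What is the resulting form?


Starting form: 'gano'
Rule 1: Vowel Harmony: all vowels become 'a' (matching first vowel). 'gano' -> 'gana'
Rule 2: Consonant Assimilation: no voiced obstruent (b/d/g/v/z) stands immediately before a voiceless consonant (p/t/k/s/f). No change.
Rule 3: Final Devoicing: the word ends in the vowel 'a', not a consonant. No change.
Final form: 'gana'

gana


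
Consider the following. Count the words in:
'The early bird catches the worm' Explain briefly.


Split into words: The | early | bird | catches | the | worm = 6 words.

6


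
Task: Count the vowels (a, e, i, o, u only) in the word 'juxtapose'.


Vowels in 'juxtapose': u, a, o, e = 4 vowels.

4


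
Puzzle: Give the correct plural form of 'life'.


Apply rule: Change -fe to -ves. 'life' becomes 'lives'.

lives


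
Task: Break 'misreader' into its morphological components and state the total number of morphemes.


Step 1: Identify prefix: 'mis' (meaning: wrongly)
Step 2: Identify root: 'read'
Step 3: Identify suffix(es): 'er'
Decomposition: mis- (prefix: wrongly) + read (root) + -er (suffix: one who)
Total morphemes: 3

3 morphemes (mis- (prefix: wrongly) + read (root) + -er (suffix: one who))


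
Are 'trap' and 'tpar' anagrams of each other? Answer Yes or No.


Sorted letters of 'trap': 'aprt'
Sorted letters of 'tpar': 'aprt'
They match.

Yes


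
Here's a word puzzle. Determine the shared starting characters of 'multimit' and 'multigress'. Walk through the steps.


Compare from the start: 5 characters match: 'multi'. Mismatch at position 6: 'm' vs 'g'.

multi


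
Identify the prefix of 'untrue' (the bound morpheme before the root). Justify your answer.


The word 'untrue' = 'un' (prefix) + 'true' (root). The prefix is 'un'.

un


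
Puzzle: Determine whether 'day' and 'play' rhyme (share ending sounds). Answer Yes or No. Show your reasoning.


Rime (stressed vowel + following sounds) of 'day': -ay = /eɪ/
Rime of 'play': -ay = /eɪ/
/eɪ/ and /eɪ/ are the same ending sound, so the words rhyme.

Yes


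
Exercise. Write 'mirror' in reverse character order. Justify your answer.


Reverse 'mirror' character by character: 'rorrim'.

rorrim


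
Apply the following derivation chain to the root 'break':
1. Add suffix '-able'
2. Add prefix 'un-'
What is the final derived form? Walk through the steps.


Step 1: Add suffix '-able' to 'break' = 'breakable'
Step 2: Add prefix 'un-' to 'breakable' = 'unbreakable'

unbreakable


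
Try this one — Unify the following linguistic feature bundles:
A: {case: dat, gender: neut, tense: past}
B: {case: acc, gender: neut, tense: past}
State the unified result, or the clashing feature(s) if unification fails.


Compare features:
case: A=dat vs B=acc -> CLASH
gender: A=neut vs B=neut -> unified: neut
tense: A=past vs B=past -> unified: past
Clash detected on feature 'case' (dat vs acc); unification fails.

CLASH on 'case' (dat vs acc)


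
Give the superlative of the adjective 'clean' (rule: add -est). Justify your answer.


Apply superlative formation (add -est): 'clean' -> 'cleanest'.

cleanest


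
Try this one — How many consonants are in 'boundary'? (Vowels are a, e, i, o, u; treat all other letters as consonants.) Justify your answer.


Consonants in 'boundary': b, n, d, r, y = 5 consonants.

5


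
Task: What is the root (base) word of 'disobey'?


Remove prefix 'dis' from 'disobey' to get root 'obey'.

obey


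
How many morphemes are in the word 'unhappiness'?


Decomposition: un- (prefix) + happy (root) + -ness (suffix) = 3 morpheme(s)

3 morphemes


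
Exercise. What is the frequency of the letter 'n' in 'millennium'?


Letter 'n' in 'millennium': found at position(s) 6, 7 = 2 occurrence(s).

2


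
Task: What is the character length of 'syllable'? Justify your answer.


Spell out 'syllable' and number each letter: s(1), y(2), l(3), l(4), a(5), b(6), l(7), e(8). Total: 8 letters.

8


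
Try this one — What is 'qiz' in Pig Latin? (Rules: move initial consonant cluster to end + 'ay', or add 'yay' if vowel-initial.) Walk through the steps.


'qiz': move consonant cluster 'q' to end and add 'ay': 'izqay'.

izqay


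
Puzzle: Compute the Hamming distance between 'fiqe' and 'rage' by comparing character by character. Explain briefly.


Alignment:
Position 1: 'f' vs 'r' = DIFFER
Position 2: 'i' vs 'a' = DIFFER
Position 3: 'q' vs 'g' = DIFFER
Position 4: 'e' vs 'e' = match
Total differences: 3

3


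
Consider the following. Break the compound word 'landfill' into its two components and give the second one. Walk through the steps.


Split 'landfill' into 'land' + 'fill'. The second part is 'fill'.

fill


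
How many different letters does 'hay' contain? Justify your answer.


Unique letters in 'hay': {a, h, y} = 3 distinct letters.

3


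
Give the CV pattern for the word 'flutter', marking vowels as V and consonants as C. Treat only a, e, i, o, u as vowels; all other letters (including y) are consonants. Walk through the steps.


Letter mapping: f = C, l = C, u = V, t = C, t = C, e = V, r = C.

CCVCCVC


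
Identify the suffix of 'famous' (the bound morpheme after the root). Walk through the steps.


The word 'famous' = 'fame' (root) + '-ous' (suffix). The suffix is '-ous'.

ous


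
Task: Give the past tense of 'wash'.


Apply rule: Add -ed. 'wash' becomes 'washed'.

washed


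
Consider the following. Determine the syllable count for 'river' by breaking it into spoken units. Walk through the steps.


Break 'river' into syllables: riv-er -> riv | er = 2 syllables

2 syllables


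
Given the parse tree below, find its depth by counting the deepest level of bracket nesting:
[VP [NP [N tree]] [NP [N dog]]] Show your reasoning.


Count bracket nesting levels:
'[' at pos 0: depth = 1
'[' at pos 4: depth = 2
'[' at pos 8: depth = 3
'[' at pos 18: depth = 2
'[' at pos 22: depth = 3
Maximum depth reached: 3

3


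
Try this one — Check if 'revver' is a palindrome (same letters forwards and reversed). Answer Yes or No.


Forward: 'revver'
Reversed: 'revver'
They are identical.

Yes


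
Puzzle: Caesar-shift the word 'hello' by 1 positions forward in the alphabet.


Shift each letter by 1: h -> i, e -> f, l -> m, l -> m, o -> p. Result: 'ifmmp'.

ifmmp


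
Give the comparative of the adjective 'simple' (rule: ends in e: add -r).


Apply comparative formation (ends in e: add -r): 'simple' -> 'simpler'.

simpler


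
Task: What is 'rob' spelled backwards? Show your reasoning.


Reverse 'rob' character by character: 'bor'.

bor


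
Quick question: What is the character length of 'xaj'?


Spell out 'xaj' and number each letter: x(1), a(2), j(3). Total: 3 letters.

3


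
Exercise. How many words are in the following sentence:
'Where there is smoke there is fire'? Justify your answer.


Split into words: Where | there | is | smoke | there | is | fire = 7 words.

7


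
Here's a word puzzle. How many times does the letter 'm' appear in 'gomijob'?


Letter 'm' in 'gomijob': found at position(s) 3 = 1 occurrence(s).

1


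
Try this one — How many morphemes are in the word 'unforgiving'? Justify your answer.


Decomposition: un- (prefix) + forgive (root) + -ing (suffix) = 3 morpheme(s)

3 morphemes


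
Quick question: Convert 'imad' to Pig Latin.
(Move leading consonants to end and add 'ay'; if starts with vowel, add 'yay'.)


'imad' starts with a vowel, so add 'yay': 'imadyay'.

imadyay


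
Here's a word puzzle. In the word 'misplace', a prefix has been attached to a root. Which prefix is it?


The word 'misplace' = 'mis' (prefix) + 'place' (root). The prefix is 'mis'.

mis


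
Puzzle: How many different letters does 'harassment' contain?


Unique letters in 'harassment': {a, e, h, m, n, r, s, t} = 8 distinct letters.

8


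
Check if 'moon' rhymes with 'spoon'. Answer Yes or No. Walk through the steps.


Rime (stressed vowel + following sounds) of 'moon': -oon = /uːn/
Rime of 'spoon': -oon = /uːn/
/uːn/ and /uːn/ are the same ending sound, so the words rhyme.

Yes


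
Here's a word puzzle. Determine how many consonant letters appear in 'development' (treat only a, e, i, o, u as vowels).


Consonants in 'development': d, v, l, p, m, n, t = 7 consonants.

7


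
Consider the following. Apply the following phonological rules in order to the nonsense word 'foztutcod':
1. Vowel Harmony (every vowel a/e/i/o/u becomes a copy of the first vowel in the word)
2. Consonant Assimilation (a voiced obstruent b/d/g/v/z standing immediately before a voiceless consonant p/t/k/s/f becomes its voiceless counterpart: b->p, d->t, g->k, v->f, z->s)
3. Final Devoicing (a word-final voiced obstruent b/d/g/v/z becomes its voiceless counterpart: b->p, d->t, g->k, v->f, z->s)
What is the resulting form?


Starting form: 'foztutcod'
Rule 1: Vowel Harmony: all vowels become 'o' (matching first vowel). 'foztutcod' -> 'foztotcod'
Rule 2: Consonant Assimilation: voiced obstruent before voiceless consonant becomes voiceless ('zt' -> 'st'). 'foztotcod' -> 'fostotcod'
Rule 3: Final Devoicing: word-final voiced obstruent 'd' becomes voiceless 't'. 'fostotcod' -> 'fostotcot'
Final form: 'fostotcot'

fostotcot


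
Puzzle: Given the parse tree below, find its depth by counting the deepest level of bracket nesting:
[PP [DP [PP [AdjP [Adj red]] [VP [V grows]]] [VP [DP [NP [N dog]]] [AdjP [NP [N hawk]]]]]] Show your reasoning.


Count bracket nesting levels:
'[' at pos 0: depth = 1
'[' at pos 4: depth = 2
'[' at pos 8: depth = 3
'[' at pos 12: depth = 4
'[' at pos 18: depth = 5
'[' at pos 29: depth = 4
'[' at pos 33: depth = 5
'[' at pos 45: depth = 3
'[' at pos 49: depth = 4
'[' at pos 53: depth = 5
'[' at pos 57: depth = 6
'[' at pos 67: depth = 4
'[' at pos 73: depth = 5
'[' at pos 77: depth = 6
Maximum depth reached: 6

6


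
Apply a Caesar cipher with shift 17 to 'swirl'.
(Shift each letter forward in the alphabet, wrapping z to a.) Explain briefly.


Shift each letter by 17: s -> j, w -> n, i -> z, r -> i, l -> c. Result: 'jnzic'.

jnzic


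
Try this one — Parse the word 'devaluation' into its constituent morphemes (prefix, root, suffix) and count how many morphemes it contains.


Step 1: Identify prefix: 'de' (meaning: reverse/remove)
Step 2: Identify root: 'value'
Step 3: Identify suffix(es): 'ation'
Decomposition: de- (prefix: reverse/remove) + value (root) + -ation (suffix: act of)
Total morphemes: 3

3 morphemes (de- (prefix: reverse/remove) + value (root) + -ation (suffix: act of))


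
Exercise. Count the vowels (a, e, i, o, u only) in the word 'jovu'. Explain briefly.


Vowels in 'jovu': o, u = 2 vowels.

2


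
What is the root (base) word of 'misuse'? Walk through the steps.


Remove prefix 'mis' from 'misuse' to get root 'use'.

use


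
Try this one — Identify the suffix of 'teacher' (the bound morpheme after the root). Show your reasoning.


The word 'teacher' = 'teach' (root) + '-er' (suffix). The suffix is '-er'.

er


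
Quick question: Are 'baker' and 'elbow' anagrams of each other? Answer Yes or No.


Sorted letters of 'baker': 'abekr'
Sorted letters of 'elbow': 'below'
They do not match.

No


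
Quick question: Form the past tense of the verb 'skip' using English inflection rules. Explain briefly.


Apply rule: Double final consonant and add -ed. 'skip' becomes 'skipped'.

skipped


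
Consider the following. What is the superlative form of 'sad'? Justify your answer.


Apply superlative formation (double final consonant, add -est): 'sad' -> 'saddest'.

saddest


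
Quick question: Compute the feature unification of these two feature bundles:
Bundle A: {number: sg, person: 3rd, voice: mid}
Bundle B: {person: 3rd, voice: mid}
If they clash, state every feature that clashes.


Compare features:
number: A=sg vs B=_ -> unified: sg
person: A=3rd vs B=3rd -> unified: 3rd
voice: A=mid vs B=mid -> unified: mid
No clashes found.

Unified: {number: sg, person: 3rd, voice: mid}


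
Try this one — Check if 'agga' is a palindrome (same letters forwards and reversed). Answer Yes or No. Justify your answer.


Forward: 'agga'
Reversed: 'agga'
They are identical.

Yes


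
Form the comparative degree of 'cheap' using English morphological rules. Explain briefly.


Apply comparative formation (add -er): 'cheap' -> 'cheaper'.

cheaper


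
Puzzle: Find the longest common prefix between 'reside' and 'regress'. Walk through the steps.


Compare from the start: 2 characters match: 're'. Mismatch at position 3: 's' vs 'g'.

re


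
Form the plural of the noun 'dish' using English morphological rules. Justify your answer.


Apply rule: Add -es (sibilant/fricative ending). 'dish' becomes 'dishes'.

dishes


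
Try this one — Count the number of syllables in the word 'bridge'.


Break 'bridge' into syllables: bridge -> bridge = 1 syllable

1 syllable


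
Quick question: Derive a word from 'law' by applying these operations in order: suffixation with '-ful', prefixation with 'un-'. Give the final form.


Step 1: Add suffix '-ful' to 'law' = 'lawful'
Step 2: Add prefix 'un-' to 'lawful' = 'unlawful'

unlawful


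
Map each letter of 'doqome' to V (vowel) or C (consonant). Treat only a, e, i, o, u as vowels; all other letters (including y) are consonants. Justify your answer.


Letter mapping: d = C, o = V, q = C, o = V, m = C, e = V.

CVCVCV


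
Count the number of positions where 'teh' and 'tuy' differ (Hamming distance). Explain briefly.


Alignment:
Position 1: 't' vs 't' = match
Position 2: 'e' vs 'u' = DIFFER
Position 3: 'h' vs 'y' = DIFFER
Total differences: 2

2


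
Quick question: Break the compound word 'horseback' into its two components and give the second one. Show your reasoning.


Split 'horseback' into 'horse' + 'back'. The second part is 'back'.

back


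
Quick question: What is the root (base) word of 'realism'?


Remove suffix '-ism' from 'realism' to get root 'real'.

real


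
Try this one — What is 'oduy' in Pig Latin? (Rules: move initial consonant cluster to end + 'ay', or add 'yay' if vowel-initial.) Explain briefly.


'oduy' starts with a vowel, so add 'yay': 'oduyyay'.

oduyyay


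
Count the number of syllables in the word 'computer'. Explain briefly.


Break 'computer' into syllables: com-pu-ter -> com | pu | ter = 3 syllables

3 syllables


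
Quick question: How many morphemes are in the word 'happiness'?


Decomposition: happy (root) + -ness (suffix) = 2 morpheme(s)

2 morphemes


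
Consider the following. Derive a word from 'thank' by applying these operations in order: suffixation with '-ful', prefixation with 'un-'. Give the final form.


Step 1: Add suffix '-ful' to 'thank' = 'thankful'
Step 2: Add prefix 'un-' to 'thankful' = 'unthankful'

unthankful


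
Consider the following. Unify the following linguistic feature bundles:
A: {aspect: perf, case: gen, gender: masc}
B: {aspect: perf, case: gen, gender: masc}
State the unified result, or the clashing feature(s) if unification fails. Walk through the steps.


Compare features:
aspect: A=perf vs B=perf -> unified: perf
case: A=gen vs B=gen -> unified: gen
gender: A=masc vs B=masc -> unified: masc
No clashes found.

Unified: {aspect: perf, case: gen, gender: masc}


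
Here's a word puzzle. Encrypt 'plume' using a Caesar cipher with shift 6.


Shift each letter by 6: p -> v, l -> r, u -> a, m -> s, e -> k. Result: 'vrask'.

vrask


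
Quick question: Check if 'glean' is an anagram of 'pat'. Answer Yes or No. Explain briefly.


Sorted letters of 'glean': 'aegln'
Sorted letters of 'pat': 'apt'
They do not match.

No


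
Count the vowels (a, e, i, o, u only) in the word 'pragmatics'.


Vowels in 'pragmatics': a, a, i = 3 vowels.

3


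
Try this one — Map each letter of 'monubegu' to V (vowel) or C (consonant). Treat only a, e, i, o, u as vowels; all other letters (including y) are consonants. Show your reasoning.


Letter mapping: m = C, o = V, n = C, u = V, b = C, e = V, g = C, u = V.

CVCVCVCV


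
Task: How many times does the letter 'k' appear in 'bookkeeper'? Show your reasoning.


Letter 'k' in 'bookkeeper': found at position(s) 4, 5 = 2 occurrence(s).

2


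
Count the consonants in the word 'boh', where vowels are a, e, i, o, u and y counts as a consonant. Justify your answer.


Consonants in 'boh': b, h = 2 consonants.

2


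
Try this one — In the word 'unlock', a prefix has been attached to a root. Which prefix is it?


The word 'unlock' = 'un' (prefix) + 'lock' (root). The prefix is 'un'.

un


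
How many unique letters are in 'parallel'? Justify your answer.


Unique letters in 'parallel': {a, e, l, p, r} = 5 distinct letters.

5


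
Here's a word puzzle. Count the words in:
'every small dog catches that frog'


Split into words: every | small | dog | catches | that | frog = 6 words.

6


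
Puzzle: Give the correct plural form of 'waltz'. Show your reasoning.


Apply rule: Add -es (sibilant/fricative ending). 'waltz' becomes 'waltzes'.

waltzes


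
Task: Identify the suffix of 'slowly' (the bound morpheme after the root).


The word 'slowly' = 'slow' (root) + '-ly' (suffix). The suffix is '-ly'.

ly


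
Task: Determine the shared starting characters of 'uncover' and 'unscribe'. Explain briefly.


Compare from the start: 2 characters match: 'un'. Mismatch at position 3: 'c' vs 's'.

un


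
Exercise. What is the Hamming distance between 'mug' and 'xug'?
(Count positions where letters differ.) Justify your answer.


Alignment:
Position 1: 'm' vs 'x' = DIFFER
Position 2: 'u' vs 'u' = match
Position 3: 'g' vs 'g' = match
Total differences: 1

1


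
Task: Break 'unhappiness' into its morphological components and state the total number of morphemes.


Step 1: Identify prefix: 'un' (meaning: not/reverse)
Step 2: Identify root: 'happy'
Step 3: Identify suffix(es): 'ness'
Decomposition: un- (prefix: not/reverse) + happy (root) + -ness (suffix: state of)
Total morphemes: 3

3 morphemes (un- (prefix: not/reverse) + happy (root) + -ness (suffix: state of))


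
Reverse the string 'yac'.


Reverse 'yac' character by character: 'cay'.

cay


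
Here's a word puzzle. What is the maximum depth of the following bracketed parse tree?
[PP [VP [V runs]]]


Count bracket nesting levels:
'[' at pos 0: depth = 1
'[' at pos 4: depth = 2
'[' at pos 8: depth = 3
Maximum depth reached: 3

3


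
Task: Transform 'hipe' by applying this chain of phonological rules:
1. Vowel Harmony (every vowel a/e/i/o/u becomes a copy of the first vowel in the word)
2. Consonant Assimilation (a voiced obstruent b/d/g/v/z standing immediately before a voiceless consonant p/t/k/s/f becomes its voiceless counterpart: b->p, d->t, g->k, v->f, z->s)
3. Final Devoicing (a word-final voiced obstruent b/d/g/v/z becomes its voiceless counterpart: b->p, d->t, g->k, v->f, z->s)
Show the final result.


Starting form: 'hipe'
Rule 1: Vowel Harmony: all vowels become 'i' (matching first vowel). 'hipe' -> 'hipi'
Rule 2: Consonant Assimilation: no voiced obstruent (b/d/g/v/z) stands immediately before a voiceless consonant (p/t/k/s/f). No change.
Rule 3: Final Devoicing: the word ends in the vowel 'i', not a consonant. No change.
Final form: 'hipi'

hipi
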